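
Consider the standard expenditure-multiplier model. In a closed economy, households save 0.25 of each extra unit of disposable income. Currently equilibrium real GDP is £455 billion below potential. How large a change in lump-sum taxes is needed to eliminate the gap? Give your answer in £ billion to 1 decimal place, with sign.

−£151.7 billion

MPC = 1 − MPS = 1 − 0.25 = 0.75.
Spending multiplier = 1/(1 − MPC) = 1/(1 − 0.75) = 1/0.25 = 4.
Tax multiplier = −c·k = −0.75/0.25 = −3. Need ΔY = +£455 billion, so ΔT = ΔY/(−c·k) = −(+£455 billion) × 0.25 / 0.75 ≈ −£151.7 billion.
The government should cut lump-sum taxes by £151.7 billion.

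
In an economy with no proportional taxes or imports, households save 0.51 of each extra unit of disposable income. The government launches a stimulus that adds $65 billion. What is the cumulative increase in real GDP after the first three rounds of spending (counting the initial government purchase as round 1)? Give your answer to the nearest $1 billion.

MPC = 1 − MPS = 1 − 0.51 = 0.49.
Round 1 adds ΔG = $65 billion; each later round is MPC = 0.49 times the previous.
After 3 rounds: 65 + 31.85 + 15.6065 = ΔG·(1 − c^3)/(1 − c) = 65 × (1 − 0.117649)/0.51 ≈ $112 billion.

$112 billion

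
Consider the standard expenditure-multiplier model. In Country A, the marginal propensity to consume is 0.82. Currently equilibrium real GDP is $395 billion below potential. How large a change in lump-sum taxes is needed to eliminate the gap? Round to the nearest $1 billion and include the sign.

Spending multiplier = 1/(1 − MPC) = 1/(1 − 0.82) = 1/0.18 ≈ 5.556.
Tax multiplier = −c·k = −0.82/0.18 ≈ −4.556. Need ΔY = +$395 billion, so ΔT = ΔY/(−c·k) = −(+$395 billion) × 0.18 / 0.82 ≈ −$87 billion.
The government should cut lump-sum taxes by $87 billion.

−$87 billion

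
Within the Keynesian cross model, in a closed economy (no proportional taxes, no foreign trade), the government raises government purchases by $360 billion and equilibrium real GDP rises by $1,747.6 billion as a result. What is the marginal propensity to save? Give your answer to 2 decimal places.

Implied spending multiplier k = ΔY/ΔG = 1,747.6/360 ≈ 4.8544.
Since k = 1/(1 − MPC), MPC = 1 − 1/k = 1 − ΔG/ΔY = 1 − 360/1,747.6 ≈ 0.79.
MPS = 1 − MPC = 0.21.

0.21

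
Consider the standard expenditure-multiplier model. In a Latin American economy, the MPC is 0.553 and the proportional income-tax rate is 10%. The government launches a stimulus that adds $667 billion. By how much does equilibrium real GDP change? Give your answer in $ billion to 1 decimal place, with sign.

+$1,327.9 billion

Government-spending multiplier = 1/(1 − c(1−t)) = 1/(1 − 0.553×0.9) = 1/0.5023 ≈ 1.991.
ΔY = k × ΔG = (+$667 billion) / 0.5023 ≈ +$1,327.9 billion.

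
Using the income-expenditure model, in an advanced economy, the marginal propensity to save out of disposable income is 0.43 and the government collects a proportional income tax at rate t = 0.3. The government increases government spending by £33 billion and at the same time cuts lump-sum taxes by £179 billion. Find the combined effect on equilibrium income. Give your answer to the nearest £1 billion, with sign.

+£225 billion

MPC = 1 − MPS = 1 − 0.43 = 0.57.
Expenditure multiplier = 1/(1 − c(1−t)) = 1/(1 − 0.57×0.7) = 1/0.601 ≈ 1.664.
ΔG contributes k·ΔG = (+£33 billion) / 0.601 ≈ +£54.9 billion.
ΔT of −£179 billion changes first-round spending by −c·ΔT = +£102.03 billion, contributing k·(−c·ΔT) = (+£102.03 billion) / 0.601 ≈ +£169.8 billion.
Net ΔY = k(ΔG − c·ΔT) = (+£135.03 billion) / 0.601 ≈ +£225 billion.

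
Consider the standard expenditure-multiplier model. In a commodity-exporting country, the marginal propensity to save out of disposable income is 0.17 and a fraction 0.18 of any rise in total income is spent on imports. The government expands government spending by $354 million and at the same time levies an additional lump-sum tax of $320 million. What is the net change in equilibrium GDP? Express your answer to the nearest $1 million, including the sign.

MPC = 1 − MPS = 1 − 0.17 = 0.83.
Expenditure multiplier = 1/(1 − c + m) = 1/(1 − 0.83 + 0.18) = 1/0.35 ≈ 2.857.
ΔG contributes k·ΔG = (+$354 million) / 0.35 ≈ +$1,011.4 million.
ΔT of +$320 million changes first-round spending by −c·ΔT = −$265.6 million, contributing k·(−c·ΔT) = (−$265.6 million) / 0.35 ≈ −$758.9 million.
Net ΔY = k(ΔG − c·ΔT) = (+$88.4 million) / 0.35 ≈ +$253 million.

+$253 million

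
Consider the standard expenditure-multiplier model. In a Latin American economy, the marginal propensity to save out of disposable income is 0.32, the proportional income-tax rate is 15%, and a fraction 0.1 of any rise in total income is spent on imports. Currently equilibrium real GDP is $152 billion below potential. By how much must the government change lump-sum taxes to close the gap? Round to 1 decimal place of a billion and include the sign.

MPC = 1 − MPS = 1 − 0.32 = 0.68.
Spending multiplier = 1/(1 − c(1−t) + m) = 1/(1 − 0.68×0.85 + 0.1) = 1/0.522 ≈ 1.916.
Tax multiplier = −c·k = −0.68/0.522 ≈ −1.303. Need ΔY = +$152 billion, so ΔT = ΔY/(−c·k) = −(+$152 billion) × 0.522 / 0.68 ≈ −$116.7 billion.
The government should cut lump-sum taxes by $116.7 billion.

−$116.7 billion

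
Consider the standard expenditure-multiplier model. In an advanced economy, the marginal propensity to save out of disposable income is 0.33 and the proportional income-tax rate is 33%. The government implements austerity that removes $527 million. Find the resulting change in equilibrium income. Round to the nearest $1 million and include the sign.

MPC = 1 − MPS = 1 − 0.33 = 0.67.
Expenditure multiplier = 1/(1 − c(1−t)) = 1/(1 − 0.67×0.67) = 1/0.5511 ≈ 1.815.
ΔY = k × ΔG = (−$527 million) / 0.5511 ≈ −$956 million.

−$956 million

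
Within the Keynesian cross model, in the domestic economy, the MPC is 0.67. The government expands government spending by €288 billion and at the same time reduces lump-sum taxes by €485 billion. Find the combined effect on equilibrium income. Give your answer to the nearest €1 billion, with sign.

+€1,857 billion

Expenditure multiplier = 1/(1 − MPC) = 1/(1 − 0.67) = 1/0.33 ≈ 3.03.
ΔG contributes k·ΔG = (+€288 billion) / 0.33 ≈ +€872.7 billion.
ΔT of −€485 billion changes first-round spending by −c·ΔT = +€324.95 billion, contributing k·(−c·ΔT) = (+€324.95 billion) / 0.33 ≈ +€984.7 billion.
Net ΔY = k(ΔG − c·ΔT) = (+€612.95 billion) / 0.33 ≈ +€1,857 billion.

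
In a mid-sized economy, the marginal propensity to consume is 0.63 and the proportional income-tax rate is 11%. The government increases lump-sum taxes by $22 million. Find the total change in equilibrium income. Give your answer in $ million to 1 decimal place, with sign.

A lump-sum tax change of +$22 million shifts disposable income by −$22 million; first-round consumption changes by −c × ΔT = −0.63 × (+$22 million) = −$13.86 million.
Expenditure multiplier = 1/(1 − c(1−t)) = 1/(1 − 0.63×0.89) = 1/0.4393 ≈ 2.276.
The tax multiplier is −c × k ≈ −1.434, so ΔY = k × (−c·ΔT) = (−$13.86 million) / 0.4393 ≈ −$31.6 million.

−$31.6 million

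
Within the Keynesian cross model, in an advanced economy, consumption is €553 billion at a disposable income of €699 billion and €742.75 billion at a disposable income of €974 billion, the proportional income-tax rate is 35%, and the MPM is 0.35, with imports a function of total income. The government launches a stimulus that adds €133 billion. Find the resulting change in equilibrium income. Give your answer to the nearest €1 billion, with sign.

MPC = ΔC/ΔYd = (742.75 − 553)/(974 − 699) = 189.75/275 = 0.69.
Spending multiplier = 1/(1 − c(1−t) + m) = 1/(1 − 0.69×0.65 + 0.35) = 1/0.9015 ≈ 1.109.
ΔY = k × ΔG = (+€133 billion) / 0.9015 ≈ +€148 billion.

+€148 billion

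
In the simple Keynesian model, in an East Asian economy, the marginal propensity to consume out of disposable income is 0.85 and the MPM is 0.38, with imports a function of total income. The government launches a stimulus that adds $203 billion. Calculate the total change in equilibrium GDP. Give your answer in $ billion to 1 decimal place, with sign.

Spending multiplier = 1/(1 − c + m) = 1/(1 − 0.85 + 0.38) = 1/0.53 ≈ 1.887.
ΔY = k × ΔG = (+$203 billion) / 0.53 ≈ +$383 billion.

+$383.0 billion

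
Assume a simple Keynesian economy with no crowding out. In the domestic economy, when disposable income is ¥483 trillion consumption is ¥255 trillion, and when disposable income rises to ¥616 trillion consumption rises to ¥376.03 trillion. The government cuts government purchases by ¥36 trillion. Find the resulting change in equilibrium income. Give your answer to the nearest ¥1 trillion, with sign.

MPC = ΔC/ΔYd = (376.03 − 255)/(616 − 483) = 121.03/133 = 0.91.
Spending multiplier = 1/(1 − MPC) = 1/(1 − 0.91) = 1/0.09 ≈ 11.111.
ΔY = k × ΔG = (−¥36 trillion) / 0.09 = −¥400 trillion.

−¥400 trillion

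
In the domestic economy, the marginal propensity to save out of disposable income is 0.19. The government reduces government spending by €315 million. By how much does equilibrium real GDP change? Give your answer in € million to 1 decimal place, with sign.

MPC = 1 − MPS = 1 − 0.19 = 0.81.
Spending multiplier = 1/(1 − MPC) = 1/(1 − 0.81) = 1/0.19 ≈ 5.263.
ΔY = k × ΔG = (−€315 million) / 0.19 ≈ −€1,657.9 million.

−€1,657.9 million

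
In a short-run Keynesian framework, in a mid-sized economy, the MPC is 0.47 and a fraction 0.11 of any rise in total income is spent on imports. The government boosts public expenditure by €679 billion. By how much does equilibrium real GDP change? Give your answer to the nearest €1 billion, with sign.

Expenditure multiplier = 1/(1 − c + m) = 1/(1 − 0.47 + 0.11) = 1/0.64 ≈ 1.563.
ΔY = k × ΔG = (+€679 billion) / 0.64 ≈ +€1,061 billion.

+€1,061 billion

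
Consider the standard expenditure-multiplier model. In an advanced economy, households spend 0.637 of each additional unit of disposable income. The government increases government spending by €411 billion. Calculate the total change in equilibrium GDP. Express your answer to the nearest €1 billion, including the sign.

Spending multiplier = 1/(1 − MPC) = 1/(1 − 0.637) = 1/0.363 ≈ 2.755.
ΔY = k × ΔG = (+€411 billion) / 0.363 ≈ +€1,132 billion.

+€1,132 billion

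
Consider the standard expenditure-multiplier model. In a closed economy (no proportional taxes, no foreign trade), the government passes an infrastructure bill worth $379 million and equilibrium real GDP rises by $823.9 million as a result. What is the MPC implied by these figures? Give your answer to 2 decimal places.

Implied spending multiplier k = ΔY/ΔG = 823.9/379 ≈ 2.1739.
Since k = 1/(1 − MPC), MPC = 1 − 1/k = 1 − ΔG/ΔY = 1 − 379/823.9 ≈ 0.54.

0.54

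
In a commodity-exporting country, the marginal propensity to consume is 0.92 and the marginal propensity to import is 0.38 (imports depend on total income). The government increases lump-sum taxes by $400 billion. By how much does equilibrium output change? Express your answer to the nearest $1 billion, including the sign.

A lump-sum tax change of +$400 billion shifts disposable income by −$400 billion; first-round consumption changes by −c × ΔT = −0.92 × (+$400 billion) = −$368 billion.
Expenditure multiplier = 1/(1 − c + m) = 1/(1 − 0.92 + 0.38) = 1/0.46 ≈ 2.174.
The tax multiplier is −c × k = −2, so ΔY = k × (−c·ΔT) = (−$368 billion) / 0.46 = −$800 billion.

−$800 billion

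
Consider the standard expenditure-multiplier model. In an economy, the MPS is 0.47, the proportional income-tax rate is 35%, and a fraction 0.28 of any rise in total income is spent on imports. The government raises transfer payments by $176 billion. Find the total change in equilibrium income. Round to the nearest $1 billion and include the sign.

MPC = 1 − MPS = 1 − 0.47 = 0.53.
The transfer change shifts disposable income by +$176 billion, so first-round consumption changes by c·ΔTR = 0.53 × (+$176 billion) = +$93.28 billion.
Expenditure multiplier = 1/(1 − c(1−t) + m) = 1/(1 − 0.53×0.65 + 0.28) = 1/0.9355 ≈ 1.069.
The transfer multiplier is c × k ≈ 0.567, so ΔY = k × (c·ΔTR) = (+$93.28 billion) / 0.9355 ≈ +$100 billion.

+$100 billion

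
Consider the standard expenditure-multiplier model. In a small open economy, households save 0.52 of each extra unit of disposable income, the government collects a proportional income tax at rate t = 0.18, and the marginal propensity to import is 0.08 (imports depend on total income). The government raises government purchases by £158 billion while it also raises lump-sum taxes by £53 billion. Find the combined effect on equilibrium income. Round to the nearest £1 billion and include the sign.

+£193 billion

MPC = 1 − MPS = 1 − 0.52 = 0.48.
Expenditure multiplier = 1/(1 − c(1−t) + m) = 1/(1 − 0.48×0.82 + 0.08) = 1/0.6864 ≈ 1.457.
ΔG contributes k·ΔG = (+£158 billion) / 0.6864 ≈ +£230.2 billion.
ΔT of +£53 billion changes first-round spending by −c·ΔT = −£25.44 billion, contributing k·(−c·ΔT) = (−£25.44 billion) / 0.6864 ≈ −£37.1 billion.
Net ΔY = k(ΔG − c·ΔT) = (+£132.56 billion) / 0.6864 ≈ +£193 billion.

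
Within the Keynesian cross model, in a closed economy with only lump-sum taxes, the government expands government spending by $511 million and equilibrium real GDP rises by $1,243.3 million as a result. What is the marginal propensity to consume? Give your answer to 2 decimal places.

Implied spending multiplier k = ΔY/ΔG = 1,243.3/511 ≈ 2.4331.
Since k = 1/(1 − MPC), MPC = 1 − 1/k = 1 − ΔG/ΔY = 1 − 511/1,243.3 ≈ 0.59.

0.59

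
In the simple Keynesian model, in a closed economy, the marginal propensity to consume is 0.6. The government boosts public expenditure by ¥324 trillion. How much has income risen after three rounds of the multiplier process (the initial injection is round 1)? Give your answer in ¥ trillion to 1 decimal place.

¥635.0 trillion

Round 1 adds ΔG = ¥324 trillion; each later round is MPC = 0.6 times the previous.
After 3 rounds: 324 + 194.4 + 116.64 = ΔG·(1 − c^3)/(1 − c) = 324 × (1 − 0.216)/0.4 ≈ ¥635 trillion.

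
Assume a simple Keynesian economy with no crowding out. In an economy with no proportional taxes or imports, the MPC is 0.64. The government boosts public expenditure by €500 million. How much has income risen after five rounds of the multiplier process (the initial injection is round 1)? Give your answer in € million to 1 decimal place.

Round 1 adds ΔG = €500 million; each later round is MPC = 0.64 times the previous.
After 5 rounds: 500 + 320 + 204.8 + 131.072 + 83.88608 = ΔG·(1 − c^5)/(1 − c) = 500 × (1 − 0.1073741824)/0.36 ≈ €1,239.8 million.

€1,239.8 million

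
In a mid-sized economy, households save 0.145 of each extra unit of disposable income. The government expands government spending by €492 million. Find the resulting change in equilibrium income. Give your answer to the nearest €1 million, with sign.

MPC = 1 − MPS = 1 − 0.145 = 0.855.
Government-spending multiplier = 1/(1 − MPC) = 1/(1 − 0.855) = 1/0.145 ≈ 6.897.
ΔY = k × ΔG = (+€492 million) / 0.145 ≈ +€3,393 million.

+€3,393 million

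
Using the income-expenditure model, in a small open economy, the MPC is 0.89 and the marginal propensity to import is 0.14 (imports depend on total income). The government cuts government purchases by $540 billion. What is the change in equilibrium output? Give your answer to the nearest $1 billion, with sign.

−$2,160 billion

Spending multiplier = 1/(1 − c + m) = 1/(1 − 0.89 + 0.14) = 1/0.25 = 4.
ΔY = k × ΔG = (−$540 billion) / 0.25 = −$2,160 billion.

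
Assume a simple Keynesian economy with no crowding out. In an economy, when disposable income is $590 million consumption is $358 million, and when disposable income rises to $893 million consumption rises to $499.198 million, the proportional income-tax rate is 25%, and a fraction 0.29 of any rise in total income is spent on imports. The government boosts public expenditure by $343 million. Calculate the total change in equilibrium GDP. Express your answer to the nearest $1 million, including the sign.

+$365 million

MPC = ΔC/ΔYd = (499.198 − 358)/(893 − 590) = 141.198/303 = 0.466.
Government-spending multiplier = 1/(1 − c(1−t) + m) = 1/(1 − 0.466×0.75 + 0.29) = 1/0.9405 ≈ 1.063.
ΔY = k × ΔG = (+$343 million) / 0.9405 ≈ +$365 million.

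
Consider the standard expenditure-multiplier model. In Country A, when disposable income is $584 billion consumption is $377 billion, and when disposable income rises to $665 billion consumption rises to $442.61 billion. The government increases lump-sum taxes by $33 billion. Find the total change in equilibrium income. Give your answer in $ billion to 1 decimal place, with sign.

−$140.7 billion

MPC = ΔC/ΔYd = (442.61 − 377)/(665 − 584) = 65.61/81 = 0.81.
A lump-sum tax change of +$33 billion shifts disposable income by −$33 billion; first-round consumption changes by −c × ΔT = −0.81 × (+$33 billion) = −$26.73 billion.
Expenditure multiplier = 1/(1 − MPC) = 1/(1 − 0.81) = 1/0.19 ≈ 5.263.
The tax multiplier is −c × k ≈ −4.263, so ΔY = k × (−c·ΔT) = (−$26.73 billion) / 0.19 ≈ −$140.7 billion.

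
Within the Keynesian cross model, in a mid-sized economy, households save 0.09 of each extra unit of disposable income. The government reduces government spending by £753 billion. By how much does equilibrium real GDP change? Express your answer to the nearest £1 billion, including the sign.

−£8,367 billion

MPC = 1 − MPS = 1 − 0.09 = 0.91.
Government-spending multiplier = 1/(1 − MPC) = 1/(1 − 0.91) = 1/0.09 ≈ 11.111.
ΔY = k × ΔG = (−£753 billion) / 0.09 ≈ −£8,367 billion.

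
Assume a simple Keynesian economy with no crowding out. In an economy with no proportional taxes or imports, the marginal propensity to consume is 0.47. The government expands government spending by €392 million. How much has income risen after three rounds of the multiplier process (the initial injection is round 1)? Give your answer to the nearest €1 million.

Round 1 adds ΔG = €392 million; each later round is MPC = 0.47 times the previous.
After 3 rounds: 392 + 184.24 + 86.5928 = ΔG·(1 − c^3)/(1 − c) = 392 × (1 − 0.103823)/0.53 ≈ €663 million.

€663 million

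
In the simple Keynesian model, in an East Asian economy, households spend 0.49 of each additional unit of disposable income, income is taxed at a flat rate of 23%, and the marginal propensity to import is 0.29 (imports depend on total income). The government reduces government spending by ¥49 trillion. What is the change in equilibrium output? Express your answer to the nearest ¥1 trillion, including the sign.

Expenditure multiplier = 1/(1 − c(1−t) + m) = 1/(1 − 0.49×0.77 + 0.29) = 1/0.9127 ≈ 1.096.
ΔY = k × ΔG = (−¥49 trillion) / 0.9127 ≈ −¥54 trillion.

−¥54 trillion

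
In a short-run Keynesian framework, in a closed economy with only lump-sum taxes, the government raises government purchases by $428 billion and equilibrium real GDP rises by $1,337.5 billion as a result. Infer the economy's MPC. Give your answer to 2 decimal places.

0.68

Implied spending multiplier k = ΔY/ΔG = 1,337.5/428 = 3.125.
Since k = 1/(1 − MPC), MPC = 1 − 1/k = 1 − ΔG/ΔY = 1 − 428/1,337.5 = 0.68.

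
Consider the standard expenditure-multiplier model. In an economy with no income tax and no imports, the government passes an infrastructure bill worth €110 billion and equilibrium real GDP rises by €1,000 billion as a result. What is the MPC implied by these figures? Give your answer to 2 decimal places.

Implied spending multiplier k = ΔY/ΔG = 1,000/110 ≈ 9.0909.
Since k = 1/(1 − MPC), MPC = 1 − 1/k = 1 − ΔG/ΔY = 1 − 110/1,000 = 0.89.

0.89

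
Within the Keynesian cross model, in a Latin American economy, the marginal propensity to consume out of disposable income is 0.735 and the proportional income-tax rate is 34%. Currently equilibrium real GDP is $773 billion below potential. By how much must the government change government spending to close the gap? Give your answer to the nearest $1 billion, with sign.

+$398 billion

Spending multiplier = 1/(1 − c(1−t)) = 1/(1 − 0.735×0.66) = 1/0.5149 ≈ 1.942.
Need ΔY = +$773 billion, so ΔG = ΔY/k = (+$773 billion) × 0.5149 ≈ +$398 billion.
The government should increase government spending by $398 billion.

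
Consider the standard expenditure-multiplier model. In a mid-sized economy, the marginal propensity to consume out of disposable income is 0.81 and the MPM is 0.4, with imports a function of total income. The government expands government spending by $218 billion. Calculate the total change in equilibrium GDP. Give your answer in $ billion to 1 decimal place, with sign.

+$369.5 billion

Government-spending multiplier = 1/(1 − c + m) = 1/(1 − 0.81 + 0.4) = 1/0.59 ≈ 1.695.
ΔY = k × ΔG = (+$218 billion) / 0.59 ≈ +$369.5 billion.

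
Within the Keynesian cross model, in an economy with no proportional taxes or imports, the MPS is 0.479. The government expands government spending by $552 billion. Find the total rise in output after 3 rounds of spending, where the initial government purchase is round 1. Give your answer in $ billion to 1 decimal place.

MPC = 1 − MPS = 1 − 0.479 = 0.521.
Round 1 adds ΔG = $552 billion; each later round is MPC = 0.521 times the previous.
After 3 rounds: 552 + 287.592 + 149.835432 = ΔG·(1 − c^3)/(1 − c) = 552 × (1 − 0.141420761)/0.479 ≈ $989.4 billion.

$989.4 billion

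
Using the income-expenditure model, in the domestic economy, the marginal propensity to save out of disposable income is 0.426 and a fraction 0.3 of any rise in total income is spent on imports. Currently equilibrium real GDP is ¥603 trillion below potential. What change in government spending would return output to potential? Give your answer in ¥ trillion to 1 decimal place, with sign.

+¥437.8 trillion

MPC = 1 − MPS = 1 − 0.426 = 0.574.
Spending multiplier = 1/(1 − c + m) = 1/(1 − 0.574 + 0.3) = 1/0.726 ≈ 1.377.
Need ΔY = +¥603 trillion, so ΔG = ΔY/k = (+¥603 trillion) × 0.726 ≈ +¥437.8 trillion.
The government should increase government spending by ¥437.8 trillion.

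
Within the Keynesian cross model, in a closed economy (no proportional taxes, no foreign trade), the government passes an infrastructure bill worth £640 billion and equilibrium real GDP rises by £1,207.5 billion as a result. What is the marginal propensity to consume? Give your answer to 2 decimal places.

0.47

Implied spending multiplier k = ΔY/ΔG = 1,207.5/640 ≈ 1.8867.
Since k = 1/(1 − MPC), MPC = 1 − 1/k = 1 − ΔG/ΔY = 1 − 640/1,207.5 ≈ 0.47.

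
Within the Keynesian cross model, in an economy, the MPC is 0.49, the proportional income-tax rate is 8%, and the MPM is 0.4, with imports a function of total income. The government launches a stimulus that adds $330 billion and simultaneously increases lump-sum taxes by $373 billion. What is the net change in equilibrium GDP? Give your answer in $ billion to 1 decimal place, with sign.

Expenditure multiplier = 1/(1 − c(1−t) + m) = 1/(1 − 0.49×0.92 + 0.4) = 1/0.9492 ≈ 1.054.
ΔG contributes k·ΔG = (+$330 billion) / 0.9492 ≈ +$347.7 billion.
ΔT of +$373 billion changes first-round spending by −c·ΔT = −$182.77 billion, contributing k·(−c·ΔT) = (−$182.77 billion) / 0.9492 ≈ −$192.6 billion.
Net ΔY = k(ΔG − c·ΔT) = (+$147.23 billion) / 0.9492 ≈ +$155.1 billion.

+$155.1 billion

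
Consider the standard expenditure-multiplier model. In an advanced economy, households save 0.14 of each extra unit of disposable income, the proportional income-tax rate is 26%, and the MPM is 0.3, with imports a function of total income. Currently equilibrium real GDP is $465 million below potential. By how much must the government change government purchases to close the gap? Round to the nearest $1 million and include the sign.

+$309 million

MPC = 1 − MPS = 1 − 0.14 = 0.86.
Spending multiplier = 1/(1 − c(1−t) + m) = 1/(1 − 0.86×0.74 + 0.3) = 1/0.6636 ≈ 1.507.
Need ΔY = +$465 million, so ΔG = ΔY/k = (+$465 million) × 0.6636 ≈ +$309 million.
The government should increase government purchases by $309 million.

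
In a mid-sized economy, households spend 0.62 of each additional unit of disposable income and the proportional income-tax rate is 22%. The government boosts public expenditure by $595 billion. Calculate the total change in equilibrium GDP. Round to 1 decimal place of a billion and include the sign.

+$1,152.2 billion

Government-spending multiplier = 1/(1 − c(1−t)) = 1/(1 − 0.62×0.78) = 1/0.5164 ≈ 1.936.
ΔY = k × ΔG = (+$595 billion) / 0.5164 ≈ +$1,152.2 billion.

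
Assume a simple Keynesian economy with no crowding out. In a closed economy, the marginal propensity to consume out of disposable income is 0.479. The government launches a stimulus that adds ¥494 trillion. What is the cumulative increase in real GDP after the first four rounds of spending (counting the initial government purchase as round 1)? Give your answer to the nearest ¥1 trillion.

¥898 trillion

Round 1 adds ΔG = ¥494 trillion; each later round is MPC = 0.479 times the previous.
After 4 rounds: 494 + 236.626 + 113.343854 + 54.291706066 = ΔG·(1 − c^4)/(1 − c) = 494 × (1 − 0.052643172481)/0.521 ≈ ¥898 trillion.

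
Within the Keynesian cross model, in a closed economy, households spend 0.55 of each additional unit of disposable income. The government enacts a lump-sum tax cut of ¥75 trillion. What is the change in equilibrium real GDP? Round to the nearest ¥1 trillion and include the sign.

+¥92 trillion

A lump-sum tax change of −¥75 trillion shifts disposable income by +¥75 trillion; first-round consumption changes by −c × ΔT = −0.55 × (−¥75 trillion) = +¥41.25 trillion.
Expenditure multiplier = 1/(1 − MPC) = 1/(1 − 0.55) = 1/0.45 ≈ 2.222.
The tax multiplier is −c × k ≈ −1.222, so ΔY = k × (−c·ΔT) = (+¥41.25 trillion) / 0.45 ≈ +¥92 trillion.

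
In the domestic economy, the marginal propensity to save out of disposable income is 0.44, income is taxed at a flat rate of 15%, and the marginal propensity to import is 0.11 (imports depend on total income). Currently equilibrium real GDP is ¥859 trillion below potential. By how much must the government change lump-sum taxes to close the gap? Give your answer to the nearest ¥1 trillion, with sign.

MPC = 1 − MPS = 1 − 0.44 = 0.56.
Spending multiplier = 1/(1 − c(1−t) + m) = 1/(1 − 0.56×0.85 + 0.11) = 1/0.634 ≈ 1.577.
Tax multiplier = −c·k = −0.56/0.634 ≈ −0.883. Need ΔY = +¥859 trillion, so ΔT = ΔY/(−c·k) = −(+¥859 trillion) × 0.634 / 0.56 ≈ −¥973 trillion.
The government should cut lump-sum taxes by ¥973 trillion.

−¥973 trillion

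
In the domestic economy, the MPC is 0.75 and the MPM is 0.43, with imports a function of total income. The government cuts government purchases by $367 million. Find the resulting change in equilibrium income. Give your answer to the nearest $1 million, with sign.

Expenditure multiplier = 1/(1 − c + m) = 1/(1 − 0.75 + 0.43) = 1/0.68 ≈ 1.471.
ΔY = k × ΔG = (−$367 million) / 0.68 ≈ −$540 million.

−$540 million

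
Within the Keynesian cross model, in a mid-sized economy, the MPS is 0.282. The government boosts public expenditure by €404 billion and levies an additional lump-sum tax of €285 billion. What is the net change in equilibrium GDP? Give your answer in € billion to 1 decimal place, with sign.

+€707.0 billion

MPC = 1 − MPS = 1 − 0.282 = 0.718.
Expenditure multiplier = 1/(1 − MPC) = 1/(1 − 0.718) = 1/0.282 ≈ 3.546.
ΔG contributes k·ΔG = (+€404 billion) / 0.282 ≈ +€1,432.6 billion.
ΔT of +€285 billion changes first-round spending by −c·ΔT = −€204.63 billion, contributing k·(−c·ΔT) = (−€204.63 billion) / 0.282 ≈ −€725.6 billion.
Net ΔY = k(ΔG − c·ΔT) = (+€199.37 billion) / 0.282 ≈ +€707 billion.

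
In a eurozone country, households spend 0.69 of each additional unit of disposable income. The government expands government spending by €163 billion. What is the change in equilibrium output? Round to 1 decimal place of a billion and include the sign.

Spending multiplier = 1/(1 − MPC) = 1/(1 − 0.69) = 1/0.31 ≈ 3.226.
ΔY = k × ΔG = (+€163 billion) / 0.31 ≈ +€525.8 billion.

+€525.8 billion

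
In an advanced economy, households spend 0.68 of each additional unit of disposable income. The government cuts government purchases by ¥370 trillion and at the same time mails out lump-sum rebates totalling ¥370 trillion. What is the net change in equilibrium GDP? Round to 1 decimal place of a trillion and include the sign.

Expenditure multiplier = 1/(1 − MPC) = 1/(1 − 0.68) = 1/0.32 = 3.125.
ΔG contributes k·ΔG = (−¥370 trillion) / 0.32 ≈ −¥1,156.3 trillion.
ΔT of −¥370 trillion changes first-round spending by −c·ΔT = +¥251.6 trillion, contributing k·(−c·ΔT) = (+¥251.6 trillion) / 0.32 ≈ +¥786.3 trillion.
With ΔG = ΔT and no other leakages, the balanced-budget multiplier is 1, so ΔY = ΔG = −¥370 trillion.

−¥370.0 trillion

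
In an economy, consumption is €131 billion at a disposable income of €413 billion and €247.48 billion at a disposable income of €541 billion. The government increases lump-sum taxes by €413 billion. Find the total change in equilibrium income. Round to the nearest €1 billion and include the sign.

−€4,176 billion

MPC = ΔC/ΔYd = (247.48 − 131)/(541 − 413) = 116.48/128 = 0.91.
A lump-sum tax change of +€413 billion shifts disposable income by −€413 billion; first-round consumption changes by −c × ΔT = −0.91 × (+€413 billion) = −€375.83 billion.
Expenditure multiplier = 1/(1 − MPC) = 1/(1 − 0.91) = 1/0.09 ≈ 11.111.
The tax multiplier is −c × k ≈ −10.111, so ΔY = k × (−c·ΔT) = (−€375.83 billion) / 0.09 ≈ −€4,176 billion.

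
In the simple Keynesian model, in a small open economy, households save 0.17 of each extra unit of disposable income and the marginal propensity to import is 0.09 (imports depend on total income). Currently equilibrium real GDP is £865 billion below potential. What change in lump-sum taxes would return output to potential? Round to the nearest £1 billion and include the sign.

MPC = 1 − MPS = 1 − 0.17 = 0.83.
Spending multiplier = 1/(1 − c + m) = 1/(1 − 0.83 + 0.09) = 1/0.26 ≈ 3.846.
Tax multiplier = −c·k = −0.83/0.26 ≈ −3.192. Need ΔY = +£865 billion, so ΔT = ΔY/(−c·k) = −(+£865 billion) × 0.26 / 0.83 ≈ −£271 billion.
The government should cut lump-sum taxes by £271 billion.

−£271 billion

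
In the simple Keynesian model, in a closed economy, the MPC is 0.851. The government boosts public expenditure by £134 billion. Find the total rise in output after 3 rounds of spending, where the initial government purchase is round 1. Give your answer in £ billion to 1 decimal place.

Round 1 adds ΔG = £134 billion; each later round is MPC = 0.851 times the previous.
After 3 rounds: 134 + 114.034 + 97.042934 = ΔG·(1 − c^3)/(1 − c) = 134 × (1 − 0.616295051)/0.149 ≈ £345.1 billion.

£345.1 billion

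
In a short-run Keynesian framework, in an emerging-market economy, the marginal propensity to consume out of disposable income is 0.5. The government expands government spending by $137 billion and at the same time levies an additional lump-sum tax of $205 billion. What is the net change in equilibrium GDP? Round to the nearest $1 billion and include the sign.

+$69 billion

Expenditure multiplier = 1/(1 − MPC) = 1/(1 − 0.5) = 1/0.5 = 2.
ΔG contributes k·ΔG = (+$137 billion) / 0.5 = +$274 billion.
ΔT of +$205 billion changes first-round spending by −c·ΔT = −$102.5 billion, contributing k·(−c·ΔT) = (−$102.5 billion) / 0.5 = −$205 billion.
Net ΔY = k(ΔG − c·ΔT) = (+$34.5 billion) / 0.5 = +$69 billion.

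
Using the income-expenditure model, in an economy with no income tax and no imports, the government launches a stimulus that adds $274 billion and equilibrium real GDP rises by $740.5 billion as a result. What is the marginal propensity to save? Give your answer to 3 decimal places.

0.370

Implied spending multiplier k = ΔY/ΔG = 740.5/274 ≈ 2.7026.
Since k = 1/(1 − MPC), MPC = 1 − 1/k = 1 − ΔG/ΔY = 1 − 274/740.5 ≈ 0.630.
MPS = 1 − MPC = 0.370.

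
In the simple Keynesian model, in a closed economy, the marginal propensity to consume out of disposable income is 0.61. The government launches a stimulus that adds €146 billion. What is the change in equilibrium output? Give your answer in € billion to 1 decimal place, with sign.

Government-spending multiplier = 1/(1 − MPC) = 1/(1 − 0.61) = 1/0.39 ≈ 2.564.
ΔY = k × ΔG = (+€146 billion) / 0.39 ≈ +€374.4 billion.

+€374.4 billion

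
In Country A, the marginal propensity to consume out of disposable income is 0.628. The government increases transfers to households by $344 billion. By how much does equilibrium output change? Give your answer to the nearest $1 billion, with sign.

+$581 billion

The transfer change shifts disposable income by +$344 billion, so first-round consumption changes by c·ΔTR = 0.628 × (+$344 billion) = +$216.032 billion.
Expenditure multiplier = 1/(1 − MPC) = 1/(1 − 0.628) = 1/0.372 ≈ 2.688.
The transfer multiplier is c × k ≈ 1.688, so ΔY = k × (c·ΔTR) = (+$216.032 billion) / 0.372 ≈ +$581 billion.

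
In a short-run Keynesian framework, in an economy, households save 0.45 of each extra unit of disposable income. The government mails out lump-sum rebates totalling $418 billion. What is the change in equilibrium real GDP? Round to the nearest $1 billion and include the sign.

+$511 billion

MPC = 1 − MPS = 1 − 0.45 = 0.55.
A lump-sum tax change of −$418 billion shifts disposable income by +$418 billion; first-round consumption changes by −c × ΔT = −0.55 × (−$418 billion) = +$229.9 billion.
Expenditure multiplier = 1/(1 − MPC) = 1/(1 − 0.55) = 1/0.45 ≈ 2.222.
The tax multiplier is −c × k ≈ −1.222, so ΔY = k × (−c·ΔT) = (+$229.9 billion) / 0.45 ≈ +$511 billion.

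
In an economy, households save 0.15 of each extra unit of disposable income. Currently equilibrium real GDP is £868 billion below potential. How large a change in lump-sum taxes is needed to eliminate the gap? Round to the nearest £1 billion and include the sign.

MPC = 1 − MPS = 1 − 0.15 = 0.85.
Spending multiplier = 1/(1 − MPC) = 1/(1 − 0.85) = 1/0.15 ≈ 6.667.
Tax multiplier = −c·k = −0.85/0.15 ≈ −5.667. Need ΔY = +£868 billion, so ΔT = ΔY/(−c·k) = −(+£868 billion) × 0.15 / 0.85 ≈ −£153 billion.
The government should cut lump-sum taxes by £153 billion.

−£153 billion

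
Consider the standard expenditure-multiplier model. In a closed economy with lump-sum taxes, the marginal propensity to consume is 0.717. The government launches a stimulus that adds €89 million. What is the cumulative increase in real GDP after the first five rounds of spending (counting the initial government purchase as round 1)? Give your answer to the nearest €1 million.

€255 million

Round 1 adds ΔG = €89 million; each later round is MPC = 0.717 times the previous.
After 5 rounds: 89 + 63.813 + 45.753921 + 32.805561357 + 23.521587492969 = ΔG·(1 − c^5)/(1 − c) = 89 × (1 − 0.189494137443357)/0.283 ≈ €255 million.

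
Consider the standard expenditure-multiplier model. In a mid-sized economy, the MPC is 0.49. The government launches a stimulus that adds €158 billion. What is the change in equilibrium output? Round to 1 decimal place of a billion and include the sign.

Expenditure multiplier = 1/(1 − MPC) = 1/(1 − 0.49) = 1/0.51 ≈ 1.961.
ΔY = k × ΔG = (+€158 billion) / 0.51 ≈ +€309.8 billion.

+€309.8 billion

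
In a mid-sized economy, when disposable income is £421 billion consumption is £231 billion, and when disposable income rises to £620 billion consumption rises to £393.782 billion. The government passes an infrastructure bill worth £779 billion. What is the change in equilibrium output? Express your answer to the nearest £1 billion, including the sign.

MPC = ΔC/ΔYd = (393.782 − 231)/(620 − 421) = 162.782/199 = 0.818.
Spending multiplier = 1/(1 − MPC) = 1/(1 − 0.818) = 1/0.182 ≈ 5.495.
ΔY = k × ΔG = (+£779 billion) / 0.182 ≈ +£4,280 billion.

+£4,280 billion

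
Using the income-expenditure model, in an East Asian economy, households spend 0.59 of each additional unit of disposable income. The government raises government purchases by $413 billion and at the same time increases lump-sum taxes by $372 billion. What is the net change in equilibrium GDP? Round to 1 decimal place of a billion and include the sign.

+$472.0 billion

Expenditure multiplier = 1/(1 − MPC) = 1/(1 − 0.59) = 1/0.41 ≈ 2.439.
ΔG contributes k·ΔG = (+$413 billion) / 0.41 ≈ +$1,007.3 billion.
ΔT of +$372 billion changes first-round spending by −c·ΔT = −$219.48 billion, contributing k·(−c·ΔT) = (−$219.48 billion) / 0.41 ≈ −$535.3 billion.
Net ΔY = k(ΔG − c·ΔT) = (+$193.52 billion) / 0.41 = +$472 billion.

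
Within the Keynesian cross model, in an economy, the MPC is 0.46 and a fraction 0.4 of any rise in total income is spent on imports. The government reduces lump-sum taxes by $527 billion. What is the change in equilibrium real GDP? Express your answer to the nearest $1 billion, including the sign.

+$258 billion

A lump-sum tax change of −$527 billion shifts disposable income by +$527 billion; first-round consumption changes by −c × ΔT = −0.46 × (−$527 billion) = +$242.42 billion.
Expenditure multiplier = 1/(1 − c + m) = 1/(1 − 0.46 + 0.4) = 1/0.94 ≈ 1.064.
The tax multiplier is −c × k ≈ −0.489, so ΔY = k × (−c·ΔT) = (+$242.42 billion) / 0.94 ≈ +$258 billion.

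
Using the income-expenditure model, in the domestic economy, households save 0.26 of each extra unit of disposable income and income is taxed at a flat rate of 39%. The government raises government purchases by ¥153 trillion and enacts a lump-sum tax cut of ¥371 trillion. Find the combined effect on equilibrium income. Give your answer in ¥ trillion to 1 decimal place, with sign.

MPC = 1 − MPS = 1 − 0.26 = 0.74.
Expenditure multiplier = 1/(1 − c(1−t)) = 1/(1 − 0.74×0.61) = 1/0.5486 ≈ 1.823.
ΔG contributes k·ΔG = (+¥153 trillion) / 0.5486 ≈ +¥278.9 trillion.
ΔT of −¥371 trillion changes first-round spending by −c·ΔT = +¥274.54 trillion, contributing k·(−c·ΔT) = (+¥274.54 trillion) / 0.5486 ≈ +¥500.4 trillion.
Net ΔY = k(ΔG − c·ΔT) = (+¥427.54 trillion) / 0.5486 ≈ +¥779.3 trillion.

+¥779.3 trillion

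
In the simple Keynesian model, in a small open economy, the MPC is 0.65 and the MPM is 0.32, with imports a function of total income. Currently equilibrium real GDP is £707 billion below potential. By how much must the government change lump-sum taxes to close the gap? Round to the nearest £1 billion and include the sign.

−£729 billion

Spending multiplier = 1/(1 − c + m) = 1/(1 − 0.65 + 0.32) = 1/0.67 ≈ 1.493.
Tax multiplier = −c·k = −0.65/0.67 ≈ −0.97. Need ΔY = +£707 billion, so ΔT = ΔY/(−c·k) = −(+£707 billion) × 0.67 / 0.65 ≈ −£729 billion.
The government should cut lump-sum taxes by £729 billion.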